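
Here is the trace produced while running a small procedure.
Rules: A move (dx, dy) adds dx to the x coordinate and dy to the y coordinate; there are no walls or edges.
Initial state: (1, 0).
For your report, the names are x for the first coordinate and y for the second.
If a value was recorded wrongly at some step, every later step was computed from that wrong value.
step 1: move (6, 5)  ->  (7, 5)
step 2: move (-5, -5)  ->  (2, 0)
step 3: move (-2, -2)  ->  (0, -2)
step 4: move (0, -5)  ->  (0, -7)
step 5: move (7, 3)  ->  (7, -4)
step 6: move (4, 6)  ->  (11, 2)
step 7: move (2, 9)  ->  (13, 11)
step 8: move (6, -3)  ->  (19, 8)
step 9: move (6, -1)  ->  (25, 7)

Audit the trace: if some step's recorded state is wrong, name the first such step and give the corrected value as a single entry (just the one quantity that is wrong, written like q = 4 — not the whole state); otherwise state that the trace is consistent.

1. x = 1 + (6) = 7, y = 0 + (5) = 5 (confirmed correct)
2. x = 7 + (-5) = 2, y = 5 + (-5) = 0 (no discrepancy)
3. x = 2 + (-2) = 0, y = 0 + (-2) = -2 (exactly as logged)
4. x = 0 + (0) = 0, y = -2 + (-5) = -7 (verified)
5. x = 0 + (7) = 7, y = -7 + (3) = -4 (in agreement)
6. x = 7 + (4) = 11, y = -4 + (6) = 2 (same as recorded)
7. x = 11 + (2) = 13, y = 2 + (9) = 11 (exactly as logged)
8. x = 13 + (6) = 19, y = 11 + (-3) = 8 (same as recorded)
9. x = 19 + (6) = 25, y = 8 + (-1) = 7 (in agreement)
Each recorded entry agrees with the recomputation.

no error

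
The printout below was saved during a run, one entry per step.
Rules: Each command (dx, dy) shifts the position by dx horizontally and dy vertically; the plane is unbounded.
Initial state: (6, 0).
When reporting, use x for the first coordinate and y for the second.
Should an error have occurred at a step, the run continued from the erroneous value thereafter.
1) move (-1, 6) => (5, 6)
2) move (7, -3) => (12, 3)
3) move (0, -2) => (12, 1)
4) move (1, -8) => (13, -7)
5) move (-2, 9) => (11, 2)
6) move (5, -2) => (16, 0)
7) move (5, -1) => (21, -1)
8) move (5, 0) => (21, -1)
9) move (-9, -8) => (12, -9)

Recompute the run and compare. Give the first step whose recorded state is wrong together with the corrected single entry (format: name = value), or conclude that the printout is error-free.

Recomputing the run from the initial state:
step 1: x = 5, y = 6
step 2: x = 12, y = 3
step 3: x = 12, y = 1
step 4: x = 13, y = -7
step 5: x = 11, y = 2
step 6: x = 16, y = 0
step 7: x = 21, y = -1
step 8: x = 26, y = -1
step 9: x = 17, y = -9
The first disagreement with the printout is at step 8, where the value should be x = 26.

step 8, x = 26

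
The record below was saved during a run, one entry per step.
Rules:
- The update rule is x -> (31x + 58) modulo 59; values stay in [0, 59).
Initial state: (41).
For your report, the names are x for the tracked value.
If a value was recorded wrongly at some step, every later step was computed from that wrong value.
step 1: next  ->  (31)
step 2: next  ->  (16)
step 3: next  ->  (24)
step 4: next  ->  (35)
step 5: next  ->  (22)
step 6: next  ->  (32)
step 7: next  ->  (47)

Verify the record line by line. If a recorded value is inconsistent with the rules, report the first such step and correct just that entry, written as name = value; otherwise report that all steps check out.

step 3, x = 23

step 1: x = (31*41 + 58) mod 59 = 31 -> consistent with the record
step 2: x = (31*31 + 58) mod 59 = 16 -> exactly as logged
step 3: x = (31*16 + 58) mod 59 = 23 -> first mismatch against the record
Step 3 is the first one off; corrected, x = 23.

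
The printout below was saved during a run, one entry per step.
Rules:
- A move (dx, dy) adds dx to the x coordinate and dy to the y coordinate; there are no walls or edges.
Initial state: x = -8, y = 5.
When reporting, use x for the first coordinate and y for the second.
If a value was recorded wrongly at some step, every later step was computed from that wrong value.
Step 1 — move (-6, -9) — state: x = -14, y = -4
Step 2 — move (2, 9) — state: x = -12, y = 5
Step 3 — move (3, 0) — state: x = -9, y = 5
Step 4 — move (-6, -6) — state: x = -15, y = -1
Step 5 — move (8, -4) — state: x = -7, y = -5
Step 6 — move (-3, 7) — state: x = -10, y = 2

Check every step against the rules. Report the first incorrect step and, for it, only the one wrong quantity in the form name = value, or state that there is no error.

no error

step 1: x = -8 + (-6) = -14, y = 5 + (-9) = -4 -> matches
step 2: x = -14 + (2) = -12, y = -4 + (9) = 5 -> in agreement
step 3: x = -12 + (3) = -9, y = 5 + (0) = 5 -> in agreement
step 4: x = -9 + (-6) = -15, y = 5 + (-6) = -1 -> in agreement
step 5: x = -15 + (8) = -7, y = -1 + (-4) = -5 -> agrees with the printout
step 6: x = -7 + (-3) = -10, y = -5 + (7) = 2 -> agrees with the printout
Every step is consistent.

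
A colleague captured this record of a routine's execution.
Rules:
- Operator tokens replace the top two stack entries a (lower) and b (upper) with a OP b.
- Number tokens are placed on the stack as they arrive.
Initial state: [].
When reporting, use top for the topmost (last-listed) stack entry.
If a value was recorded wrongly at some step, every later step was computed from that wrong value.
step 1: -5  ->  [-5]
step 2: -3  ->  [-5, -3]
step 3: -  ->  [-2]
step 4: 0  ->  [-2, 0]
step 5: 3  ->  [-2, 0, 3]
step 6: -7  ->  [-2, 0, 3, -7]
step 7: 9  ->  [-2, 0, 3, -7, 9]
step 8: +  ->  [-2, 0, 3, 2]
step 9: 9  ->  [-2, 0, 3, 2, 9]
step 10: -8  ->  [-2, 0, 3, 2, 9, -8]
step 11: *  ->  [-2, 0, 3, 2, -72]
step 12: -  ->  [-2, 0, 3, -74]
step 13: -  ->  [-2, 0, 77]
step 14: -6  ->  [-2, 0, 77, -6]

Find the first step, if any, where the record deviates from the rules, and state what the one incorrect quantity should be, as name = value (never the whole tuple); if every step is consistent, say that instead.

Recomputing the run from the initial state:
step 1: [-5]
step 2: [-5, -3]
step 3: [-2]
step 4: [-2, 0]
step 5: [-2, 0, 3]
step 6: [-2, 0, 3, -7]
step 7: [-2, 0, 3, -7, 9]
step 8: [-2, 0, 3, 2]
step 9: [-2, 0, 3, 2, 9]
step 10: [-2, 0, 3, 2, 9, -8]
step 11: [-2, 0, 3, 2, -72]
step 12: [-2, 0, 3, 74]
step 13: [-2, 0, -71]
step 14: [-2, 0, -71, -6]
The first disagreement with the record is at step 12, where the value should be top = 74.

step 12, top = 74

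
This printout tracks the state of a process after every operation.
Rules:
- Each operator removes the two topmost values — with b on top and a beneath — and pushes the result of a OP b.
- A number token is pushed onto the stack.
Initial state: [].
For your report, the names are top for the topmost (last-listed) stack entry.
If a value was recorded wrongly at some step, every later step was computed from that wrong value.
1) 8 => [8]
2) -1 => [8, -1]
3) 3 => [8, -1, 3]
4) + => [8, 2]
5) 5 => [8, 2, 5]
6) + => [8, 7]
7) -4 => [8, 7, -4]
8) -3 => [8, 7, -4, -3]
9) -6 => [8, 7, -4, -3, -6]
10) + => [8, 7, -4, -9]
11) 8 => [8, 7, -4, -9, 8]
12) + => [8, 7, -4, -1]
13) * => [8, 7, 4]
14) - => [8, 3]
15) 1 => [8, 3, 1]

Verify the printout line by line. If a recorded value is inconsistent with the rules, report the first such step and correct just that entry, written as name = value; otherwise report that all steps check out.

Recomputing the run from the initial state:
step 1: [8]
step 2: [8, -1]
step 3: [8, -1, 3]
step 4: [8, 2]
step 5: [8, 2, 5]
step 6: [8, 7]
step 7: [8, 7, -4]
step 8: [8, 7, -4, -3]
step 9: [8, 7, -4, -3, -6]
step 10: [8, 7, -4, -9]
step 11: [8, 7, -4, -9, 8]
step 12: [8, 7, -4, -1]
step 13: [8, 7, 4]
step 14: [8, 3]
step 15: [8, 3, 1]
This matches the printout at every step.

no error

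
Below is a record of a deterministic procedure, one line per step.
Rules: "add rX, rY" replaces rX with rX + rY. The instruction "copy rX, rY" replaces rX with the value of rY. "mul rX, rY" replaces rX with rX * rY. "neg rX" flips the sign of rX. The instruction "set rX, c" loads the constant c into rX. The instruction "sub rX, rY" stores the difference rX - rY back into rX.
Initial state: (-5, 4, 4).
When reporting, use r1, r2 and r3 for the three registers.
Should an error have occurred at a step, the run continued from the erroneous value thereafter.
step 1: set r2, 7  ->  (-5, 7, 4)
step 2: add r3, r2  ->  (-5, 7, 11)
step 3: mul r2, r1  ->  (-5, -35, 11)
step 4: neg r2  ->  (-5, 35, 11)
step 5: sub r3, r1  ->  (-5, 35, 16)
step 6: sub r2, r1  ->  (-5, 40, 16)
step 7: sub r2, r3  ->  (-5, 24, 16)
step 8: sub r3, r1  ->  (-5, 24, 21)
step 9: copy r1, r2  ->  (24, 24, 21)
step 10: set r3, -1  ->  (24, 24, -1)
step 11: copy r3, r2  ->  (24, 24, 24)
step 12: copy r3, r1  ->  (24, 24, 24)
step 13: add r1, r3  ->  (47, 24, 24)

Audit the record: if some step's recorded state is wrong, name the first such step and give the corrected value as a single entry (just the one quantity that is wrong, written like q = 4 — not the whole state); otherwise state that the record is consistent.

Recomputing the run from the initial state:
step 1: r1 = -5, r2 = 7, r3 = 4
step 2: r1 = -5, r2 = 7, r3 = 11
step 3: r1 = -5, r2 = -35, r3 = 11
step 4: r1 = -5, r2 = 35, r3 = 11
step 5: r1 = -5, r2 = 35, r3 = 16
step 6: r1 = -5, r2 = 40, r3 = 16
step 7: r1 = -5, r2 = 24, r3 = 16
step 8: r1 = -5, r2 = 24, r3 = 21
step 9: r1 = 24, r2 = 24, r3 = 21
step 10: r1 = 24, r2 = 24, r3 = -1
step 11: r1 = 24, r2 = 24, r3 = 24
step 12: r1 = 24, r2 = 24, r3 = 24
step 13: r1 = 48, r2 = 24, r3 = 24
The first disagreement with the record is at step 13, where the value should be r1 = 48.

step 13, r1 = 48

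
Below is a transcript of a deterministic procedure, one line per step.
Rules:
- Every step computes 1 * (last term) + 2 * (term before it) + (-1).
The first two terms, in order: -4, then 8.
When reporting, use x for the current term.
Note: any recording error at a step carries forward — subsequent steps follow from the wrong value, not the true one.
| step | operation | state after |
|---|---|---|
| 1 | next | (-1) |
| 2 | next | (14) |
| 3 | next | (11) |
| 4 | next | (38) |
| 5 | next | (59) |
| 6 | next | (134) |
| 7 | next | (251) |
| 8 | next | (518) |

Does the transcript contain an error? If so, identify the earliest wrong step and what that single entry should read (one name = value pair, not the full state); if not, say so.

no error

1. x = 1*(8) + (2)*(-4) + (-1) = -1 (same as recorded)
2. x = 1*(-1) + (2)*(8) + (-1) = 14 (exactly as logged)
3. x = 1*(14) + (2)*(-1) + (-1) = 11 (exactly as logged)
4. x = 1*(11) + (2)*(14) + (-1) = 38 (consistent with the transcript)
5. x = 1*(38) + (2)*(11) + (-1) = 59 (checks out)
6. x = 1*(59) + (2)*(38) + (-1) = 134 (same as recorded)
7. x = 1*(134) + (2)*(59) + (-1) = 251 (matches)
8. x = 1*(251) + (2)*(134) + (-1) = 518 (exactly as logged)
All steps check out; nothing to correct.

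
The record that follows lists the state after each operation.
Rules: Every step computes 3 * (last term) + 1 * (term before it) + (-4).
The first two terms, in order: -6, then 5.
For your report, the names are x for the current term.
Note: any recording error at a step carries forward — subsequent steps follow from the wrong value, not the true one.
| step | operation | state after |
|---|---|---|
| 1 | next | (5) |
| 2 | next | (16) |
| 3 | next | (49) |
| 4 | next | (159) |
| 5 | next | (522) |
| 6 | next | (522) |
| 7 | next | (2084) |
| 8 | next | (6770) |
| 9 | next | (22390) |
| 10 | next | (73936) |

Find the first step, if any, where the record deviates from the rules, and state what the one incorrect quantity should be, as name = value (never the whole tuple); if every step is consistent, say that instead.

Step 1: x = 3*(5) + (1)*(-6) + (-4) = 5 — confirmed correct.
Step 2: x = 3*(5) + (1)*(5) + (-4) = 16 — agrees with the record.
Step 3: x = 3*(16) + (1)*(5) + (-4) = 49 — same as recorded.
Step 4: x = 3*(49) + (1)*(16) + (-4) = 159 — same as recorded.
Step 5: x = 3*(159) + (1)*(49) + (-4) = 522 — in agreement.
Step 6: x = 3*(522) + (1)*(159) + (-4) = 1721 — first mismatch against the record.
First deviation found at step 6; the corrected entry is x = 1721.

step 6, x = 1721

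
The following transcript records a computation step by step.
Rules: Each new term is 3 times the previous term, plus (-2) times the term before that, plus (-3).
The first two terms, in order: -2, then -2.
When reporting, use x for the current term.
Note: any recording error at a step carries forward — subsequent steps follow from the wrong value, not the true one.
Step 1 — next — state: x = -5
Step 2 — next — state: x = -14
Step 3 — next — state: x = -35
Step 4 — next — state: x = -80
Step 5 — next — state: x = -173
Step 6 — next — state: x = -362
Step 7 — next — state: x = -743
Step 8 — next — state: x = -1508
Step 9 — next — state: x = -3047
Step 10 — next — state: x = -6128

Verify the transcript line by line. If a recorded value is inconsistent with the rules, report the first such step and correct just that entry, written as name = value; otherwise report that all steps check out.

step 9, x = -3041

step 1: x = 3*(-2) + (-2)*(-2) + (-3) = -5 -> in agreement
step 2: x = 3*(-5) + (-2)*(-2) + (-3) = -14 -> verified
step 3: x = 3*(-14) + (-2)*(-5) + (-3) = -35 -> verified
step 4: x = 3*(-35) + (-2)*(-14) + (-3) = -80 -> consistent with the transcript
step 5: x = 3*(-80) + (-2)*(-35) + (-3) = -173 -> same as recorded
step 6: x = 3*(-173) + (-2)*(-80) + (-3) = -362 -> verified
step 7: x = 3*(-362) + (-2)*(-173) + (-3) = -743 -> matches
step 8: x = 3*(-743) + (-2)*(-362) + (-3) = -1508 -> exactly as logged
step 9: x = 3*(-1508) + (-2)*(-743) + (-3) = -3041 -> this is not what the transcript shows
The audit stops at step 9: the recorded entry is wrong and should be x = -3041.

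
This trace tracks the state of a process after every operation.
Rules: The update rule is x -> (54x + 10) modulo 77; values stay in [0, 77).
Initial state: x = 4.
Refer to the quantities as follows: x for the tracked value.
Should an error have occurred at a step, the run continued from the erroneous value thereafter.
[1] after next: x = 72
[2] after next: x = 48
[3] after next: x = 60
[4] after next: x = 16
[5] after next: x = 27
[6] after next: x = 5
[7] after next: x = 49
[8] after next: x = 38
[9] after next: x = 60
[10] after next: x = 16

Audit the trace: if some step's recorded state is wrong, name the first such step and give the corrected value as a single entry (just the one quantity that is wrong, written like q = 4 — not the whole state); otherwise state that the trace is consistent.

step 3, x = 61

Recomputing the run from the initial state:
step 1: x = 72
step 2: x = 48
step 3: x = 61
step 4: x = 70
step 5: x = 17
step 6: x = 4
step 7: x = 72
step 8: x = 48
step 9: x = 61
step 10: x = 70
The first disagreement with the trace is at step 3, where the value should be x = 61.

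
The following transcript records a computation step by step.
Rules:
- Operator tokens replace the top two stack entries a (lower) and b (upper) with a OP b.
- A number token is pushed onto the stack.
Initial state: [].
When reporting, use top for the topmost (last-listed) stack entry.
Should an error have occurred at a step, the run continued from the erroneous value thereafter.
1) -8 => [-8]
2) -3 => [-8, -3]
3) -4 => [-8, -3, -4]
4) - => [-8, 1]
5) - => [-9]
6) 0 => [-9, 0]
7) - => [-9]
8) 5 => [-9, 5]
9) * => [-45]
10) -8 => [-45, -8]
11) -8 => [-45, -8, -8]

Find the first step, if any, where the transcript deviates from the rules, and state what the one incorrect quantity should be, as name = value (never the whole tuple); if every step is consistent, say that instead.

no error

Recomputing the run from the initial state:
step 1: [-8]
step 2: [-8, -3]
step 3: [-8, -3, -4]
step 4: [-8, 1]
step 5: [-9]
step 6: [-9, 0]
step 7: [-9]
step 8: [-9, 5]
step 9: [-45]
step 10: [-45, -8]
step 11: [-45, -8, -8]
This matches the transcript at every step.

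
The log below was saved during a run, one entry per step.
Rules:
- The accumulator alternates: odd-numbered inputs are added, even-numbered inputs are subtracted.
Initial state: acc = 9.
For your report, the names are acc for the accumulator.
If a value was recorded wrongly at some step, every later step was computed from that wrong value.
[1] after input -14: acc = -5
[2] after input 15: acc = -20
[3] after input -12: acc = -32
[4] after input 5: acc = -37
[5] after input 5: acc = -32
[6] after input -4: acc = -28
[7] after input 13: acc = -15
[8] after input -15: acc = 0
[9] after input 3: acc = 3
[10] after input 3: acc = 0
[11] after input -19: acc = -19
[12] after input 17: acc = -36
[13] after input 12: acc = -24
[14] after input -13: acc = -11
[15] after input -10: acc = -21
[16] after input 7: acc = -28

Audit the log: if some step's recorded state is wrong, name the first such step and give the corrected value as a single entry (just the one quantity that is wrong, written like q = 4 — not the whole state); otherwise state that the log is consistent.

no error

1. acc = 9 + -14 = -5 (confirmed correct)
2. acc = -5 - 15 = -20 (agrees with the log)
3. acc = -20 + -12 = -32 (agrees with the log)
4. acc = -32 - 5 = -37 (no discrepancy)
5. acc = -37 + 5 = -32 (no discrepancy)
6. acc = -32 - -4 = -28 (matches)
7. acc = -28 + 13 = -15 (verified)
8. acc = -15 - -15 = 0 (agrees with the log)
9. acc = 0 + 3 = 3 (verified)
10. acc = 3 - 3 = 0 (no discrepancy)
11. acc = 0 + -19 = -19 (same as recorded)
12. acc = -19 - 17 = -36 (checks out)
13. acc = -36 + 12 = -24 (exactly as logged)
14. acc = -24 - -13 = -11 (no discrepancy)
15. acc = -11 + -10 = -21 (checks out)
16. acc = -21 - 7 = -28 (in agreement)
Nothing is out of place; the run is error-free.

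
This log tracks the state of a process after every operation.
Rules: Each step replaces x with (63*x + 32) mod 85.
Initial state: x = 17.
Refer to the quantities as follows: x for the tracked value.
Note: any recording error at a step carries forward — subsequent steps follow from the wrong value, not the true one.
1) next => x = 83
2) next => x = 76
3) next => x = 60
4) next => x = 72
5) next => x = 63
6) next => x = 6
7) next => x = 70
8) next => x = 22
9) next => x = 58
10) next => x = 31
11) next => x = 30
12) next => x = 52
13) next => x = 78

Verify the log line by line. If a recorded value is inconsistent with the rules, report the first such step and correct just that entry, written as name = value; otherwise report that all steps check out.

step 1: x = (63*17 + 32) mod 85 = 83 -> in agreement
step 2: x = (63*83 + 32) mod 85 = 76 -> verified
step 3: x = (63*76 + 32) mod 85 = 60 -> exactly as logged
step 4: x = (63*60 + 32) mod 85 = 72 -> verified
step 5: x = (63*72 + 32) mod 85 = 63 -> confirmed correct
step 6: x = (63*63 + 32) mod 85 = 6 -> matches
step 7: x = (63*6 + 32) mod 85 = 70 -> consistent with the log
step 8: x = (63*70 + 32) mod 85 = 22 -> exactly as logged
step 9: x = (63*22 + 32) mod 85 = 58 -> in agreement
step 10: x = (63*58 + 32) mod 85 = 31 -> consistent with the log
step 11: x = (63*31 + 32) mod 85 = 30 -> in agreement
step 12: x = (63*30 + 32) mod 85 = 52 -> matches
step 13: x = (63*52 + 32) mod 85 = 78 -> consistent with the log
The whole run recomputes cleanly — no discrepancies.

no error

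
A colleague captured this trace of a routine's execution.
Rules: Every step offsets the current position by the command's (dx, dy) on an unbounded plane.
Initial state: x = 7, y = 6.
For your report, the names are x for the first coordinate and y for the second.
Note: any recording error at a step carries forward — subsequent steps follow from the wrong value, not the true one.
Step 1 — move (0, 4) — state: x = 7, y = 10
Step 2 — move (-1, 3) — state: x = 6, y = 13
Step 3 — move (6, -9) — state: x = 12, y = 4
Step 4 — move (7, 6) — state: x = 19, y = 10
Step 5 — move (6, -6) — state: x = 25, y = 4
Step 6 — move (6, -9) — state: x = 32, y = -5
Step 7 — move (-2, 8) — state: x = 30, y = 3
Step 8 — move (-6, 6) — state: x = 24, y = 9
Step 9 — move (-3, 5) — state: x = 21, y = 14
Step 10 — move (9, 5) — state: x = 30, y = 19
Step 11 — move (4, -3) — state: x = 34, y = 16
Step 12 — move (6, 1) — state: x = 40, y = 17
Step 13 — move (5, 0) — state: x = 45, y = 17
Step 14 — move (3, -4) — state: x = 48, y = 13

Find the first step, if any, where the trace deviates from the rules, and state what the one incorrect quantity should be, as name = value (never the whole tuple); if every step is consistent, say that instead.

1. x = 7 + (0) = 7, y = 6 + (4) = 10 (matches)
2. x = 7 + (-1) = 6, y = 10 + (3) = 13 (exactly as logged)
3. x = 6 + (6) = 12, y = 13 + (-9) = 4 (no discrepancy)
4. x = 12 + (7) = 19, y = 4 + (6) = 10 (matches)
5. x = 19 + (6) = 25, y = 10 + (-6) = 4 (matches)
6. x = 25 + (6) = 31, y = 4 + (-9) = -5 (not what was recorded)
Step 6 is the first one off; corrected, x = 31.

step 6, x = 31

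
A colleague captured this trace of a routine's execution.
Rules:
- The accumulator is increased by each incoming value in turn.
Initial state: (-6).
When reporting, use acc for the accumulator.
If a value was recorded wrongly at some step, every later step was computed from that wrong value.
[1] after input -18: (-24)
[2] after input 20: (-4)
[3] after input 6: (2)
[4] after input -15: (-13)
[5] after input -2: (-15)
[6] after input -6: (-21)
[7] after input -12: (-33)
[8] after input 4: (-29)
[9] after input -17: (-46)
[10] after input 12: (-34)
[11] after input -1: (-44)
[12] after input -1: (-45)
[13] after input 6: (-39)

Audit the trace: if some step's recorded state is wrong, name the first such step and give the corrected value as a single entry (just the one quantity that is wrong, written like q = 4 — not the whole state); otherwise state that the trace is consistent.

step 11, acc = -35

1. acc = -6 + -18 = -24 (in agreement)
2. acc = -24 + 20 = -4 (in agreement)
3. acc = -4 + 6 = 2 (exactly as logged)
4. acc = 2 + -15 = -13 (verified)
5. acc = -13 + -2 = -15 (checks out)
6. acc = -15 + -6 = -21 (no discrepancy)
7. acc = -21 + -12 = -33 (exactly as logged)
8. acc = -33 + 4 = -29 (matches)
9. acc = -29 + -17 = -46 (same as recorded)
10. acc = -46 + 12 = -34 (confirmed correct)
11. acc = -34 + -1 = -35 (the trace disagrees here)
That makes step 11 the first incorrect line — acc = -35 is what it should show.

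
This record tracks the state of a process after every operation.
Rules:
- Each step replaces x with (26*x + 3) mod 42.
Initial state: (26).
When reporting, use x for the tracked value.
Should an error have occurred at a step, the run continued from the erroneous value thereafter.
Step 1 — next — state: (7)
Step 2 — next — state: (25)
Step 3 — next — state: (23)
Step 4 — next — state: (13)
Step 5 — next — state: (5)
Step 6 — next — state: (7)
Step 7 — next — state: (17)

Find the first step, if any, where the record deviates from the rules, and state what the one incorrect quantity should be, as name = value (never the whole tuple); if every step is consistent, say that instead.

Step 1: x = (26*26 + 3) mod 42 = 7 — consistent with the record.
Step 2: x = (26*7 + 3) mod 42 = 17 — the recorded entry deviates here.
So the first discrepancy is step 2, where the right value is x = 17.

step 2, x = 17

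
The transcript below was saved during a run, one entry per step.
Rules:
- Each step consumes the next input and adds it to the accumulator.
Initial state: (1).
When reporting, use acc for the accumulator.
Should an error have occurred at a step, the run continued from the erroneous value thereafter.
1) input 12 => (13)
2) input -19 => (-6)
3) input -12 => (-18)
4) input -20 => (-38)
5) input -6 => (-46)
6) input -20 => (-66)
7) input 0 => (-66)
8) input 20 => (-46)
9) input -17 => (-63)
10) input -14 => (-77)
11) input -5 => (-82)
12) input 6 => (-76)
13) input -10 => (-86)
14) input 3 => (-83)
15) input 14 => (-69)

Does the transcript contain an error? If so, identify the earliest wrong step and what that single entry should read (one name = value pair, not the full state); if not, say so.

step 5, acc = -44

Recomputing the run from the initial state:
step 1: acc = 13
step 2: acc = -6
step 3: acc = -18
step 4: acc = -38
step 5: acc = -44
step 6: acc = -64
step 7: acc = -64
step 8: acc = -44
step 9: acc = -61
step 10: acc = -75
step 11: acc = -80
step 12: acc = -74
step 13: acc = -84
step 14: acc = -81
step 15: acc = -67
The first disagreement with the transcript is at step 5, where the value should be acc = -44.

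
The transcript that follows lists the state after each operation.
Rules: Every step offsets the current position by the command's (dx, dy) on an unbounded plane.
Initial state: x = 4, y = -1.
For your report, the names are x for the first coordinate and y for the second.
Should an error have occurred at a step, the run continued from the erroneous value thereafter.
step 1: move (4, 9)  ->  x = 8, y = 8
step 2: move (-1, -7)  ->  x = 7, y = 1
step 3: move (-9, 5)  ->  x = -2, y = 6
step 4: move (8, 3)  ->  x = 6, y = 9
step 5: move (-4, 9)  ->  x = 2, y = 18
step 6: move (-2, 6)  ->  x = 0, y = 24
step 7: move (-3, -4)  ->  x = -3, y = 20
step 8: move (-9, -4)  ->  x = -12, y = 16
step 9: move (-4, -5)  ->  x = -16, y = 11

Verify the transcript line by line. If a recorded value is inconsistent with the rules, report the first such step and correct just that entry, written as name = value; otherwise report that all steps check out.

no error

Recomputing the run from the initial state:
step 1: x = 8, y = 8
step 2: x = 7, y = 1
step 3: x = -2, y = 6
step 4: x = 6, y = 9
step 5: x = 2, y = 18
step 6: x = 0, y = 24
step 7: x = -3, y = 20
step 8: x = -12, y = 16
step 9: x = -16, y = 11
This matches the transcript at every step.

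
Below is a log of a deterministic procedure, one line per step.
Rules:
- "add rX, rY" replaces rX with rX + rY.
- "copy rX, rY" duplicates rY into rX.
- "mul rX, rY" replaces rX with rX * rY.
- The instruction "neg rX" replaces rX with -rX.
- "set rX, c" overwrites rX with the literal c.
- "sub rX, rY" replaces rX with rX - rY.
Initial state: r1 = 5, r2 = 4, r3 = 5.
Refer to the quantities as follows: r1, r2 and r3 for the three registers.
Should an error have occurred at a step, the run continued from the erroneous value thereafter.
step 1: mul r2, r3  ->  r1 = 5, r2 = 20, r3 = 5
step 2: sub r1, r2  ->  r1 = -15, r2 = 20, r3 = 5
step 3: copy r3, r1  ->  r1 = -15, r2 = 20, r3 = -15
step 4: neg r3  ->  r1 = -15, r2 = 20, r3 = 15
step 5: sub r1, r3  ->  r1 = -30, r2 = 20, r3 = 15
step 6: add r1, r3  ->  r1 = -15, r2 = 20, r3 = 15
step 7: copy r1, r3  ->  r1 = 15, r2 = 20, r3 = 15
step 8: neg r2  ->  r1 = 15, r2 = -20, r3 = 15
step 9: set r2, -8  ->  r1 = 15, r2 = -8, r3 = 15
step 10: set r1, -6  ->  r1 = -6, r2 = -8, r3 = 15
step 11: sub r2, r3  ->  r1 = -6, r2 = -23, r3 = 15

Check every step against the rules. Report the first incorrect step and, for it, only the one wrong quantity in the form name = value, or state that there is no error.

no error

Recomputing the run from the initial state:
step 1: r1 = 5, r2 = 20, r3 = 5
step 2: r1 = -15, r2 = 20, r3 = 5
step 3: r1 = -15, r2 = 20, r3 = -15
step 4: r1 = -15, r2 = 20, r3 = 15
step 5: r1 = -30, r2 = 20, r3 = 15
step 6: r1 = -15, r2 = 20, r3 = 15
step 7: r1 = 15, r2 = 20, r3 = 15
step 8: r1 = 15, r2 = -20, r3 = 15
step 9: r1 = 15, r2 = -8, r3 = 15
step 10: r1 = -6, r2 = -8, r3 = 15
step 11: r1 = -6, r2 = -23, r3 = 15
This matches the log at every step.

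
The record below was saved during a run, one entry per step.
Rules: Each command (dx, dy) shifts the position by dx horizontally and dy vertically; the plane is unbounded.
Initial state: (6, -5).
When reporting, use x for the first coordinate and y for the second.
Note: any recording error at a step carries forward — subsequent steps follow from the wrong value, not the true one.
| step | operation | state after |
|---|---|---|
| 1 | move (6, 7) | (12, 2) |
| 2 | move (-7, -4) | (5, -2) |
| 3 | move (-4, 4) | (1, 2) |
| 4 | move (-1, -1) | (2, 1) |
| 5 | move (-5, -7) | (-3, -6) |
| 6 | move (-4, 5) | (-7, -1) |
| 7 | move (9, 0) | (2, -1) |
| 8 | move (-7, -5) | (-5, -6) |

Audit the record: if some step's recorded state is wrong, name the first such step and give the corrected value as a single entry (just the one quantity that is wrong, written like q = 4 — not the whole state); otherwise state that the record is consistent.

1. x = 6 + (6) = 12, y = -5 + (7) = 2 (consistent with the record)
2. x = 12 + (-7) = 5, y = 2 + (-4) = -2 (no discrepancy)
3. x = 5 + (-4) = 1, y = -2 + (4) = 2 (consistent with the record)
4. x = 1 + (-1) = 0, y = 2 + (-1) = 1 (the record disagrees here)
The earliest wrong entry is at step 4: it should read x = 0.

step 4, x = 0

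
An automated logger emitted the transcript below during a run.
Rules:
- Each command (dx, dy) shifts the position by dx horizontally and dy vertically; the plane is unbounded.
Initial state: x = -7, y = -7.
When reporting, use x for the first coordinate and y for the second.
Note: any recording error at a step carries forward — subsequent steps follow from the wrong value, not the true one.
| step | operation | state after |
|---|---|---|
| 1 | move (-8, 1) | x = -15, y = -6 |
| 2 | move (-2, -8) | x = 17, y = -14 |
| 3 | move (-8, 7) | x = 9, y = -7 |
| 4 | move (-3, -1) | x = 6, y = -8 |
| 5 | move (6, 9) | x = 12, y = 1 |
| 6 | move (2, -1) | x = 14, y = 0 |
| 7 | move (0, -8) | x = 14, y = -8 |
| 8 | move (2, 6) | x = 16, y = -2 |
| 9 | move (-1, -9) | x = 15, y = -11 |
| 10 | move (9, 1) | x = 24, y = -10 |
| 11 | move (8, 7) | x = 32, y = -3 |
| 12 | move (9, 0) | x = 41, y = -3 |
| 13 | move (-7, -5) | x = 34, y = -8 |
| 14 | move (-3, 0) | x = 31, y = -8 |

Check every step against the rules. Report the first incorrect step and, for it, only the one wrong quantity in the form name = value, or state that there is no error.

step 1: x = -7 + (-8) = -15, y = -7 + (1) = -6 -> consistent with the transcript
step 2: x = -15 + (-2) = -17, y = -6 + (-8) = -14 -> the entry is off here
First incorrect step: 2; the correct value is x = -17.

step 2, x = -17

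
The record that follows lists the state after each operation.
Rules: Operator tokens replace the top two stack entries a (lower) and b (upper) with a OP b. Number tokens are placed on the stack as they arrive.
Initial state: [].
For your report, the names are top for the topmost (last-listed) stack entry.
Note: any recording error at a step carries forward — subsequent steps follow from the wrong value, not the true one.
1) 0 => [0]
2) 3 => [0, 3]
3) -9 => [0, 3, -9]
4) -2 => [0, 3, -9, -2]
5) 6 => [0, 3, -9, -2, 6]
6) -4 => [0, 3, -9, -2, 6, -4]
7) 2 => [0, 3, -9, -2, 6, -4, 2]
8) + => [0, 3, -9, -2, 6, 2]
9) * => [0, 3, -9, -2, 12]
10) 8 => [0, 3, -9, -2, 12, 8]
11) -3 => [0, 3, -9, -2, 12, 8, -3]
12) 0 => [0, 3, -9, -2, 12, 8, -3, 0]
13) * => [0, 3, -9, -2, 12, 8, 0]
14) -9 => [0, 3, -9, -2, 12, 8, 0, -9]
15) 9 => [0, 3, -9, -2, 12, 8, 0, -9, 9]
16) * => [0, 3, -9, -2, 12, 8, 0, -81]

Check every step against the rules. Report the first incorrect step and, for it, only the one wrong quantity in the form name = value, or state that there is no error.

Recomputing the run from the initial state:
step 1: [0]
step 2: [0, 3]
step 3: [0, 3, -9]
step 4: [0, 3, -9, -2]
step 5: [0, 3, -9, -2, 6]
step 6: [0, 3, -9, -2, 6, -4]
step 7: [0, 3, -9, -2, 6, -4, 2]
step 8: [0, 3, -9, -2, 6, -2]
step 9: [0, 3, -9, -2, -12]
step 10: [0, 3, -9, -2, -12, 8]
step 11: [0, 3, -9, -2, -12, 8, -3]
step 12: [0, 3, -9, -2, -12, 8, -3, 0]
step 13: [0, 3, -9, -2, -12, 8, 0]
step 14: [0, 3, -9, -2, -12, 8, 0, -9]
step 15: [0, 3, -9, -2, -12, 8, 0, -9, 9]
step 16: [0, 3, -9, -2, -12, 8, 0, -81]
The first disagreement with the record is at step 8, where the value should be top = -2.

step 8, top = -2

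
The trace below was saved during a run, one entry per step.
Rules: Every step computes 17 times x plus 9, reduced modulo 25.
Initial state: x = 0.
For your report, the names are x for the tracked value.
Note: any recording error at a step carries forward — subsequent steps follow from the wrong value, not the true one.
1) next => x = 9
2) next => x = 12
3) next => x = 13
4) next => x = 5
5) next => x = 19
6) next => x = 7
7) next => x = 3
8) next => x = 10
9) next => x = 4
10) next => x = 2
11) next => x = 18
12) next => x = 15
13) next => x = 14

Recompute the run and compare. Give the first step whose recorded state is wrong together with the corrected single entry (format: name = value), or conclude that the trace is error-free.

no error

1. x = (17*0 + 9) mod 25 = 9 (no discrepancy)
2. x = (17*9 + 9) mod 25 = 12 (checks out)
3. x = (17*12 + 9) mod 25 = 13 (no discrepancy)
4. x = (17*13 + 9) mod 25 = 5 (checks out)
5. x = (17*5 + 9) mod 25 = 19 (exactly as logged)
6. x = (17*19 + 9) mod 25 = 7 (confirmed correct)
7. x = (17*7 + 9) mod 25 = 3 (verified)
8. x = (17*3 + 9) mod 25 = 10 (no discrepancy)
9. x = (17*10 + 9) mod 25 = 4 (verified)
10. x = (17*4 + 9) mod 25 = 2 (same as recorded)
11. x = (17*2 + 9) mod 25 = 18 (confirmed correct)
12. x = (17*18 + 9) mod 25 = 15 (confirmed correct)
13. x = (17*15 + 9) mod 25 = 14 (same as recorded)
All steps check out; nothing to correct.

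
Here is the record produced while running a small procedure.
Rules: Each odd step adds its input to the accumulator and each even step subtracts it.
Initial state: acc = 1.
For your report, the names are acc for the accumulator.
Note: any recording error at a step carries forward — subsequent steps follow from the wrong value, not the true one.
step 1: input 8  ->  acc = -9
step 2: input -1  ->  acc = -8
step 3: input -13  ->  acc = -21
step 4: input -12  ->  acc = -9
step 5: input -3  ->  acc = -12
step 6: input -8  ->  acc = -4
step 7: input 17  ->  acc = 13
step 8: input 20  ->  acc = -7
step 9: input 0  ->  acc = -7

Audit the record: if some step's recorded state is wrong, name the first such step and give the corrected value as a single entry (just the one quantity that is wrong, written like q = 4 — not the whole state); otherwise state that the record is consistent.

1. acc = 1 + 8 = 9 (this is not what the record shows)
Conclusion: step 1 carries the first error; the entry should be acc = 9.

step 1, acc = 9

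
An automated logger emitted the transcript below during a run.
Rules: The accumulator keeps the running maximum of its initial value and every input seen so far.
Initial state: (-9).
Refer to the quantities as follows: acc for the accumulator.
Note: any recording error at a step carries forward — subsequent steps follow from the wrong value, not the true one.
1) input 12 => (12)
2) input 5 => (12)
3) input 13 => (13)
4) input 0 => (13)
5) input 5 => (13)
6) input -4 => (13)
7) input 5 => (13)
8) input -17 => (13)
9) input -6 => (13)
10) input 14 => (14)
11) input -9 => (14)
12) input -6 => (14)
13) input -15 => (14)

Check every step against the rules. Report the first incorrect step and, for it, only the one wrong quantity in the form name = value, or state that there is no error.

no error

1. acc = max(-9, 12) = 12 (consistent with the transcript)
2. acc = max(12, 5) = 12 (exactly as logged)
3. acc = max(12, 13) = 13 (confirmed correct)
4. acc = max(13, 0) = 13 (consistent with the transcript)
5. acc = max(13, 5) = 13 (same as recorded)
6. acc = max(13, -4) = 13 (same as recorded)
7. acc = max(13, 5) = 13 (exactly as logged)
8. acc = max(13, -17) = 13 (in agreement)
9. acc = max(13, -6) = 13 (same as recorded)
10. acc = max(13, 14) = 14 (confirmed correct)
11. acc = max(14, -9) = 14 (confirmed correct)
12. acc = max(14, -6) = 14 (agrees with the transcript)
13. acc = max(14, -15) = 14 (no discrepancy)
Nothing is out of place; the run is error-free.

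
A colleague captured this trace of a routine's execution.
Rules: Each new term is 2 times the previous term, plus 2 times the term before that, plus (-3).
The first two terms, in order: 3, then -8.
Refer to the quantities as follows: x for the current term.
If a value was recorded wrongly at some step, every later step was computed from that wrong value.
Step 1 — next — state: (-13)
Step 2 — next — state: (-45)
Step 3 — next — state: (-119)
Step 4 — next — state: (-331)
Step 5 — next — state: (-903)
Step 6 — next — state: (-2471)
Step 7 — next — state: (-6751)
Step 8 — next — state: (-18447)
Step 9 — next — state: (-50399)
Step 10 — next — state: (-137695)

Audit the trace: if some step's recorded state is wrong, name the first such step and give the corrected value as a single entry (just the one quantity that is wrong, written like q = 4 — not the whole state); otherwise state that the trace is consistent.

no error

Step 1: x = 2*(-8) + (2)*(3) + (-3) = -13 — checks out.
Step 2: x = 2*(-13) + (2)*(-8) + (-3) = -45 — in agreement.
Step 3: x = 2*(-45) + (2)*(-13) + (-3) = -119 — verified.
Step 4: x = 2*(-119) + (2)*(-45) + (-3) = -331 — matches.
Step 5: x = 2*(-331) + (2)*(-119) + (-3) = -903 — agrees with the trace.
Step 6: x = 2*(-903) + (2)*(-331) + (-3) = -2471 — checks out.
Step 7: x = 2*(-2471) + (2)*(-903) + (-3) = -6751 — no discrepancy.
Step 8: x = 2*(-6751) + (2)*(-2471) + (-3) = -18447 — matches.
Step 9: x = 2*(-18447) + (2)*(-6751) + (-3) = -50399 — same as recorded.
Step 10: x = 2*(-50399) + (2)*(-18447) + (-3) = -137695 — verified.
All steps check out; nothing to correct.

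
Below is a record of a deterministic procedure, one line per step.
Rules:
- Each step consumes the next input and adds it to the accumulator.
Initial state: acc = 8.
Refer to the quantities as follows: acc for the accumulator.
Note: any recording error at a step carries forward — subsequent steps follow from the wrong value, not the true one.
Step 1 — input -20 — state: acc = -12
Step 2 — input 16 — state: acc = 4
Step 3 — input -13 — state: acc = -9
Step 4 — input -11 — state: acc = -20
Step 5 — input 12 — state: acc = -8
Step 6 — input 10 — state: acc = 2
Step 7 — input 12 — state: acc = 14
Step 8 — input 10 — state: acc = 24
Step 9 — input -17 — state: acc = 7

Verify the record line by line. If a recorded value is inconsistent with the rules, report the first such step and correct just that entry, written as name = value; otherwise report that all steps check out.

step 1: acc = 8 + -20 = -12 -> verified
step 2: acc = -12 + 16 = 4 -> confirmed correct
step 3: acc = 4 + -13 = -9 -> checks out
step 4: acc = -9 + -11 = -20 -> agrees with the record
step 5: acc = -20 + 12 = -8 -> no discrepancy
step 6: acc = -8 + 10 = 2 -> matches
step 7: acc = 2 + 12 = 14 -> checks out
step 8: acc = 14 + 10 = 24 -> no discrepancy
step 9: acc = 24 + -17 = 7 -> confirmed correct
All entries verified; no error found.

no error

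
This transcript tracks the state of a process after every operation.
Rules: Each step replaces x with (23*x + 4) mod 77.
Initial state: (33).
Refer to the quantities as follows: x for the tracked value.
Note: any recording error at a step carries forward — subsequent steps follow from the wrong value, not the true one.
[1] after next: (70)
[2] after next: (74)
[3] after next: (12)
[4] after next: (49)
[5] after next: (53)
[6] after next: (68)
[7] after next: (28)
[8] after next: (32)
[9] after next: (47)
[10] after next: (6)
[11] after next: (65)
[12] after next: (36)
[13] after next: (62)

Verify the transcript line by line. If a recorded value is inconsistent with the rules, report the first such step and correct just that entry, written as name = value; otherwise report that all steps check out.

Step 1: x = (23*33 + 4) mod 77 = 70 — matches.
Step 2: x = (23*70 + 4) mod 77 = 74 — verified.
Step 3: x = (23*74 + 4) mod 77 = 12 — exactly as logged.
Step 4: x = (23*12 + 4) mod 77 = 49 — confirmed correct.
Step 5: x = (23*49 + 4) mod 77 = 53 — checks out.
Step 6: x = (23*53 + 4) mod 77 = 68 — verified.
Step 7: x = (23*68 + 4) mod 77 = 28 — no discrepancy.
Step 8: x = (23*28 + 4) mod 77 = 32 — matches.
Step 9: x = (23*32 + 4) mod 77 = 47 — consistent with the transcript.
Step 10: x = (23*47 + 4) mod 77 = 7 — the transcript disagrees here.
That makes step 10 the first incorrect line — x = 7 is what it should show.

step 10, x = 7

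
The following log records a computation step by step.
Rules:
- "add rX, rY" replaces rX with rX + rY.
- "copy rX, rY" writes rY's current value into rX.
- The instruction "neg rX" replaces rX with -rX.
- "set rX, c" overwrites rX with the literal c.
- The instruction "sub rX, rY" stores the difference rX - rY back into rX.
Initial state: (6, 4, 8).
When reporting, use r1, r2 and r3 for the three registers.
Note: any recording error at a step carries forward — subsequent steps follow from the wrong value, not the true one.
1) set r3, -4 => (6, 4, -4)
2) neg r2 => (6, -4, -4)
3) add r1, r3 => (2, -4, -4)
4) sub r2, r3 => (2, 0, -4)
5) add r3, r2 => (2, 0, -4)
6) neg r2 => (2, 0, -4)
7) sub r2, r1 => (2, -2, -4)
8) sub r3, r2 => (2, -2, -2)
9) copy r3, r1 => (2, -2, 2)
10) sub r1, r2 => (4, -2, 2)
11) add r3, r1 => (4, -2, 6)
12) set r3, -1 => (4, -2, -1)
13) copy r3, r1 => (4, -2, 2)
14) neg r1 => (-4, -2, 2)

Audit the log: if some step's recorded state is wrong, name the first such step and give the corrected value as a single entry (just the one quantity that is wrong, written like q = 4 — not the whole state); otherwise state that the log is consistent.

1. r3 = -4 (exactly as logged)
2. r2 = -(4) = -4 (no discrepancy)
3. r1 = 6 + -4 = 2 (agrees with the log)
4. r2 = -4 - -4 = 0 (no discrepancy)
5. r3 = -4 + 0 = -4 (matches)
6. r2 = -(0) = 0 (exactly as logged)
7. r2 = 0 - 2 = -2 (exactly as logged)
8. r3 = -4 - -2 = -2 (agrees with the log)
9. r3 = 2 (matches)
10. r1 = 2 - -2 = 4 (agrees with the log)
11. r3 = 2 + 4 = 6 (agrees with the log)
12. r3 = -1 (same as recorded)
13. r3 = 4 (the recorded entry deviates here)
The earliest wrong entry is at step 13: it should read r3 = 4.

step 13, r3 = 4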